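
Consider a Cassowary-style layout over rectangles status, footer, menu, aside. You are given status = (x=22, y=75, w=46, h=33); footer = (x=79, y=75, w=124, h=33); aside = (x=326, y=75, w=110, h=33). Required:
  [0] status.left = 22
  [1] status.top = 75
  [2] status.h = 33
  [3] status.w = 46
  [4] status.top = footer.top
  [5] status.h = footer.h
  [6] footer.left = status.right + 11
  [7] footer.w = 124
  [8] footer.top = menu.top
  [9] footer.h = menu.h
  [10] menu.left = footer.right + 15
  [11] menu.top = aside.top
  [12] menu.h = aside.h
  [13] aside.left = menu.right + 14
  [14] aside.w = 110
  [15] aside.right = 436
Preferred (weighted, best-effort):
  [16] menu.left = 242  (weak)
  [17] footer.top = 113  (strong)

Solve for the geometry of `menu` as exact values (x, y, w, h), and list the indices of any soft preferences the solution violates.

menu = (x=218, y=75, w=94, h=33)
violated soft preferences: 16, 17

1. menu.y = 75  [footer.top = menu.top]
2. menu.h = 33  [footer.h = menu.h]
3. menu.x = 218  [menu.left = footer.right + 15]
4. menu.w = 94  [aside.left = menu.right + 14]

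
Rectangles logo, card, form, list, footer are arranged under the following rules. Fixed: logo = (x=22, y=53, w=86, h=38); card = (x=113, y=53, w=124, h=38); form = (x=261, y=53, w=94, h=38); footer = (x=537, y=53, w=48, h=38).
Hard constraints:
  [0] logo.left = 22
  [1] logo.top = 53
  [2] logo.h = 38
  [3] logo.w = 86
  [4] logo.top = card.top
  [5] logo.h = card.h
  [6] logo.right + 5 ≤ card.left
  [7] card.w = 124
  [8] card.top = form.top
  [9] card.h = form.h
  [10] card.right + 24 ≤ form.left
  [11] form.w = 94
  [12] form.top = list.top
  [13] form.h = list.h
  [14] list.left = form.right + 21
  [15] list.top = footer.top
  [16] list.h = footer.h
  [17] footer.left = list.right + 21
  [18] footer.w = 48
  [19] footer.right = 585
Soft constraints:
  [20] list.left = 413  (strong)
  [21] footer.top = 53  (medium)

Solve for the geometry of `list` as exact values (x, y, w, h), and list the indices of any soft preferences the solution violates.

list = (x=376, y=53, w=140, h=38)
violated soft preferences: 20

1. list.y = 53  [form.top = list.top]
2. list.h = 38  [form.h = list.h]
3. list.x = 376  [list.left = form.right + 21]
4. list.w = 140  [footer.left = list.right + 21]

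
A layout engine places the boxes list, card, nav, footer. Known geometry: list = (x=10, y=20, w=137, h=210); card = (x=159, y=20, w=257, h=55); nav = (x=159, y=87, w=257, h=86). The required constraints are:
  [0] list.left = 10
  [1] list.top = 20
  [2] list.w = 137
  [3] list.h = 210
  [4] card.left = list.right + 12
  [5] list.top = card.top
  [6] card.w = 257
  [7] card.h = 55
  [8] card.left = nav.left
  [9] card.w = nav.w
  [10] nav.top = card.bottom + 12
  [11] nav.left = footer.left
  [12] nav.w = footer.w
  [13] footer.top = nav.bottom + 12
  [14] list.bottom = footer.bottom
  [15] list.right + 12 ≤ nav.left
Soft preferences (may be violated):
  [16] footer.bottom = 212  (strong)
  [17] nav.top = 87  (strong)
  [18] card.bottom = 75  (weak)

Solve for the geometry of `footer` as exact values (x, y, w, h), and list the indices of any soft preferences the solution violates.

1. footer.x = 159  [nav.left = footer.left]
2. footer.w = 257  [nav.w = footer.w]
3. footer.y = 185  [footer.top = nav.bottom + 12]
4. footer.h = 45  [list.bottom = footer.bottom]

footer = (x=159, y=185, w=257, h=45)
violated soft preferences: 16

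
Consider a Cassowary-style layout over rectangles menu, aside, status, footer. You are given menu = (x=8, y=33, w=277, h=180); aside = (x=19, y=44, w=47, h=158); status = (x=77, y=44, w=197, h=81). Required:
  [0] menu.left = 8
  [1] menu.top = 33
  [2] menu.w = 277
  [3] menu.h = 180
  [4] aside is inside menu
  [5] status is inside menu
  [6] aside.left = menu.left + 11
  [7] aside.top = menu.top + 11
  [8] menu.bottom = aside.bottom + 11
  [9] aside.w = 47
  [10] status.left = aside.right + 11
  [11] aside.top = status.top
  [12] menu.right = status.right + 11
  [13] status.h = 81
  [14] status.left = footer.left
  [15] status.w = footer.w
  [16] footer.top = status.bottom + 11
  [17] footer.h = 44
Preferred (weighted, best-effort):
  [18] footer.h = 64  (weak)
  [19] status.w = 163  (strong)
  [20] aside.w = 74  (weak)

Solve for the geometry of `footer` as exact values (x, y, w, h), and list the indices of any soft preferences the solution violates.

1. footer.x = 77  [status.left = footer.left]
2. footer.w = 197  [status.w = footer.w]
3. footer.y = 136  [footer.top = status.bottom + 11]
4. footer.h = 44  [footer.h = 44]

footer = (x=77, y=136, w=197, h=44)
violated soft preferences: 18, 19, 20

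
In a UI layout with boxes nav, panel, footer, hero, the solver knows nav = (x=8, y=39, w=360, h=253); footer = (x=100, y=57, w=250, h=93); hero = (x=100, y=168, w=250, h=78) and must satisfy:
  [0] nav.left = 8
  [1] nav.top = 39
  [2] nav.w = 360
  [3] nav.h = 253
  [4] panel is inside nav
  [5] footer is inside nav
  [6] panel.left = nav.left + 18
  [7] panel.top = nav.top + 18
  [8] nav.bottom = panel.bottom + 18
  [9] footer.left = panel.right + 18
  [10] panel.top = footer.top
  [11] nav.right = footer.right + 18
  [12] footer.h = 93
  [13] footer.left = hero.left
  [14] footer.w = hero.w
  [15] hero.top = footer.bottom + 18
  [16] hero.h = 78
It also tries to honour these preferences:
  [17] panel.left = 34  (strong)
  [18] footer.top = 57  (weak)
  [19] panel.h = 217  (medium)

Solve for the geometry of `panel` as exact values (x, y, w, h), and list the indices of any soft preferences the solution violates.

1. panel.x = 26  [panel.left = nav.left + 18]
2. panel.y = 57  [panel.top = nav.top + 18]
3. panel.h = 217  [nav.bottom = panel.bottom + 18]
4. panel.w = 56  [footer.left = panel.right + 18]

panel = (x=26, y=57, w=56, h=217)
violated soft preferences: 17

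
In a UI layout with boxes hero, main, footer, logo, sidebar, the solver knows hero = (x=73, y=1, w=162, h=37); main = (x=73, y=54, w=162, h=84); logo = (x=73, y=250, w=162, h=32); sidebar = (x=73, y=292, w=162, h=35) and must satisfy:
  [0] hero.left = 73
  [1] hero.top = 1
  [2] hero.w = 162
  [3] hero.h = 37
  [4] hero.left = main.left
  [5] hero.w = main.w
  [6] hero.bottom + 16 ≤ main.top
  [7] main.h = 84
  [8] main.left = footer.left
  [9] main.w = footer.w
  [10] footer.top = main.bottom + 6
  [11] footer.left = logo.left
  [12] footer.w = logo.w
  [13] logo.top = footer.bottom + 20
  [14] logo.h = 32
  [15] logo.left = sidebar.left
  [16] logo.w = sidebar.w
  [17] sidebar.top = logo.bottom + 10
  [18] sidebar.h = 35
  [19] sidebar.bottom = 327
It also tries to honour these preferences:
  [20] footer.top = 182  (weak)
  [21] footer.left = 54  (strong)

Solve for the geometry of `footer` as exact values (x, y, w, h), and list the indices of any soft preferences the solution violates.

footer = (x=73, y=144, w=162, h=86)
violated soft preferences: 20, 21

1. footer.x = 73  [main.left = footer.left]
2. footer.w = 162  [main.w = footer.w]
3. footer.y = 144  [footer.top = main.bottom + 6]
4. footer.h = 86  [logo.top = footer.bottom + 20]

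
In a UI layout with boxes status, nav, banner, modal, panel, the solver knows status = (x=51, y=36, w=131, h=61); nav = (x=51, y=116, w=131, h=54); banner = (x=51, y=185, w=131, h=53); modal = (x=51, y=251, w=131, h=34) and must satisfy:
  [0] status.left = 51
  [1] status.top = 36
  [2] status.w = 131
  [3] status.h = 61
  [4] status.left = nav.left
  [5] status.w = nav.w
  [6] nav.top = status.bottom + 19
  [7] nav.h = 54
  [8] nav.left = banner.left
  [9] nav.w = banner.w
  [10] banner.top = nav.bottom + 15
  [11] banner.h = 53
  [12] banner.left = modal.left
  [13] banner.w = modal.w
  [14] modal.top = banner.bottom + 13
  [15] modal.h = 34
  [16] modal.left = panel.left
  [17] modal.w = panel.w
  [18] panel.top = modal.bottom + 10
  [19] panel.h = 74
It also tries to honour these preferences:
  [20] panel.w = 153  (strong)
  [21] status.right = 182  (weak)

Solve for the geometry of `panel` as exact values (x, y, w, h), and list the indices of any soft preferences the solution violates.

1. panel.x = 51  [modal.left = panel.left]
2. panel.w = 131  [modal.w = panel.w]
3. panel.y = 295  [panel.top = modal.bottom + 10]
4. panel.h = 74  [panel.h = 74]

panel = (x=51, y=295, w=131, h=74)
violated soft preferences: 20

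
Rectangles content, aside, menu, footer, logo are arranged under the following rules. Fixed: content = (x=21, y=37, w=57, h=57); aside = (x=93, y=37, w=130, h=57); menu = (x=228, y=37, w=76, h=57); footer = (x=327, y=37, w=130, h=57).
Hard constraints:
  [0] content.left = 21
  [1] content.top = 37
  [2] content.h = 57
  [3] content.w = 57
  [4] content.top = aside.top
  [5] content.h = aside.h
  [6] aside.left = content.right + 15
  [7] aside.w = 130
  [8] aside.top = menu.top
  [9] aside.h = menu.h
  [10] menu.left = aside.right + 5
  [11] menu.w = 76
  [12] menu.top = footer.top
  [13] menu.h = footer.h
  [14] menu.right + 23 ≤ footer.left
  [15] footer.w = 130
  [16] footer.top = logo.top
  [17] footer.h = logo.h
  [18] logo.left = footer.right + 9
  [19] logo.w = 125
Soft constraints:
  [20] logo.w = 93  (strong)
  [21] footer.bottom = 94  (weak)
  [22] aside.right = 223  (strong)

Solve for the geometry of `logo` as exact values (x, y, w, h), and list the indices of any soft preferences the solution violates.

logo = (x=466, y=37, w=125, h=57)
violated soft preferences: 20

1. logo.y = 37  [footer.top = logo.top]
2. logo.h = 57  [footer.h = logo.h]
3. logo.x = 466  [logo.left = footer.right + 9]
4. logo.w = 125  [logo.w = 125]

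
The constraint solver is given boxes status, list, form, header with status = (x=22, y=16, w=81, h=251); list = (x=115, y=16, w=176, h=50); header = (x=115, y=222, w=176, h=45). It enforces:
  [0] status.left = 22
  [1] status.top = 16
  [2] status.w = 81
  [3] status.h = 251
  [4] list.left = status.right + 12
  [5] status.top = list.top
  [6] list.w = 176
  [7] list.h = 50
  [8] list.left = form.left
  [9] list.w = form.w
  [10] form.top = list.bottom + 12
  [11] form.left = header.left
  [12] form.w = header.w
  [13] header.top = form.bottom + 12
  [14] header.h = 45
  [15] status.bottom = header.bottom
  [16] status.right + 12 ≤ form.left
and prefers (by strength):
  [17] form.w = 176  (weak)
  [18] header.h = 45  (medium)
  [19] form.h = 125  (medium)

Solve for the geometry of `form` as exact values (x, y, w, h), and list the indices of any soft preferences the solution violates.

1. form.x = 115  [list.left = form.left]
2. form.w = 176  [list.w = form.w]
3. form.y = 78  [form.top = list.bottom + 12]
4. form.h = 132  [header.top = form.bottom + 12]

form = (x=115, y=78, w=176, h=132)
violated soft preferences: 19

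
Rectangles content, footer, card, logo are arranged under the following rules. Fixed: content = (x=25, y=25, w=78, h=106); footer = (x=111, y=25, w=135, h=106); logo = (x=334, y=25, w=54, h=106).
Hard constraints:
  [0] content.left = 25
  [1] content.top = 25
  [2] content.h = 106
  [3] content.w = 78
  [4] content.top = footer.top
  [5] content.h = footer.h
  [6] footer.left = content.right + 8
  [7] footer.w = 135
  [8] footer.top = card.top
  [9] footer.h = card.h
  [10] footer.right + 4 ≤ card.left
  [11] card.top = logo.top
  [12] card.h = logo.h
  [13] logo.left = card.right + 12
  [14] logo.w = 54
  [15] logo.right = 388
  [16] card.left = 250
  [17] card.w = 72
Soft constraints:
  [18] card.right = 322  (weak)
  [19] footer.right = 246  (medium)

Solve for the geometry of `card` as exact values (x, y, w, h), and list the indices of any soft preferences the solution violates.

1. card.y = 25  [footer.top = card.top]
2. card.h = 106  [footer.h = card.h]
3. card.x = 250  [card.left = 250]
4. card.w = 72  [card.w = 72]

card = (x=250, y=25, w=72, h=106)
violated soft preferences: none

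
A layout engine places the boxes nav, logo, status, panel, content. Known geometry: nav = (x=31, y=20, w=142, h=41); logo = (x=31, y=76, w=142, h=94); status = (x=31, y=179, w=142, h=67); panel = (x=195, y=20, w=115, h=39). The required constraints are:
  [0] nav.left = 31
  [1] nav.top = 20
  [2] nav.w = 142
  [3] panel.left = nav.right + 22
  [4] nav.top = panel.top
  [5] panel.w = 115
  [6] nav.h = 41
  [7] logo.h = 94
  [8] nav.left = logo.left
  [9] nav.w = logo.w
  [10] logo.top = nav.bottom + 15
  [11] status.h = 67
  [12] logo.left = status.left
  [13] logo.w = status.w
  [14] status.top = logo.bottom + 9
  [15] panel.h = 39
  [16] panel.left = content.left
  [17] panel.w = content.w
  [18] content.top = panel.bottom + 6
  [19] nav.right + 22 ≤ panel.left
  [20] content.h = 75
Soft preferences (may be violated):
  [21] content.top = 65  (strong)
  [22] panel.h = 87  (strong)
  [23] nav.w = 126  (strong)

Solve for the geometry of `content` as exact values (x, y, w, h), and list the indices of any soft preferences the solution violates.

1. content.x = 195  [panel.left = content.left]
2. content.w = 115  [panel.w = content.w]
3. content.y = 65  [content.top = panel.bottom + 6]
4. content.h = 75  [content.h = 75]

content = (x=195, y=65, w=115, h=75)
violated soft preferences: 22, 23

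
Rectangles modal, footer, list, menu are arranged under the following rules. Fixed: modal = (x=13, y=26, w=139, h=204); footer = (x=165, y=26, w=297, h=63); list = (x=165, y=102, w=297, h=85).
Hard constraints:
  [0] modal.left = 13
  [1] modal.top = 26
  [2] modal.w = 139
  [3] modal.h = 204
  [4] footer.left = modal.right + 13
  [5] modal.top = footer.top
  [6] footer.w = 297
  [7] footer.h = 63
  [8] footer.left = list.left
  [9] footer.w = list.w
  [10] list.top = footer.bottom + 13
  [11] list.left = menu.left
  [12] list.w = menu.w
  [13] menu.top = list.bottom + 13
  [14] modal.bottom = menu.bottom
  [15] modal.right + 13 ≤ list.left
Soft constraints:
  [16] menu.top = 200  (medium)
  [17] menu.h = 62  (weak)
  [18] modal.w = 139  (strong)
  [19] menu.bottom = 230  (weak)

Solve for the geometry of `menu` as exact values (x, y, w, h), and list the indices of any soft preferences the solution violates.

menu = (x=165, y=200, w=297, h=30)
violated soft preferences: 17

1. menu.x = 165  [list.left = menu.left]
2. menu.w = 297  [list.w = menu.w]
3. menu.y = 200  [menu.top = list.bottom + 13]
4. menu.h = 30  [modal.bottom = menu.bottom]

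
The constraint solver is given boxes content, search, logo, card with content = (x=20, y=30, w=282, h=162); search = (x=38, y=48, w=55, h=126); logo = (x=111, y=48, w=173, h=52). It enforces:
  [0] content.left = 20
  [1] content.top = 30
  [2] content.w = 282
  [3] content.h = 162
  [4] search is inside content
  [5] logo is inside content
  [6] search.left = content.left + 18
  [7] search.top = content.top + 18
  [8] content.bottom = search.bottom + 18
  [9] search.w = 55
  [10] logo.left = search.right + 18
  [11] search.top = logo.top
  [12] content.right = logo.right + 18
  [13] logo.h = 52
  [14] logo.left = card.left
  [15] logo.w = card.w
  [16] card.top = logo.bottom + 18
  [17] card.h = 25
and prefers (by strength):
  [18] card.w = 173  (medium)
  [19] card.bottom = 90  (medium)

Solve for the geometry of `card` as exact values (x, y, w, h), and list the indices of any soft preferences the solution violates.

1. card.x = 111  [logo.left = card.left]
2. card.w = 173  [logo.w = card.w]
3. card.y = 118  [card.top = logo.bottom + 18]
4. card.h = 25  [card.h = 25]

card = (x=111, y=118, w=173, h=25)
violated soft preferences: 19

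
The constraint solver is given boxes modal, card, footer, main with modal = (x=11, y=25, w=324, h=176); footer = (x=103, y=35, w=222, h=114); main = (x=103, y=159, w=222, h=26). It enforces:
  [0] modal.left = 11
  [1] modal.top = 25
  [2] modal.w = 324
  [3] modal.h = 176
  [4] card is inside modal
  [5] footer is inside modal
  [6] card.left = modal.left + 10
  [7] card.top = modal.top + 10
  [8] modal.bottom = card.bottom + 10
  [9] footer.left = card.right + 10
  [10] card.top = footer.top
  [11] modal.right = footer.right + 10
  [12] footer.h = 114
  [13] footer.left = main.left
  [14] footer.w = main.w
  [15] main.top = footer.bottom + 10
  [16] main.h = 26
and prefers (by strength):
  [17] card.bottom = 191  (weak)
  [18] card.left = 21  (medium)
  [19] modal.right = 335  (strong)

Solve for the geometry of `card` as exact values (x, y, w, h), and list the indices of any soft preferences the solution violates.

card = (x=21, y=35, w=72, h=156)
violated soft preferences: none

1. card.x = 21  [card.left = modal.left + 10]
2. card.y = 35  [card.top = modal.top + 10]
3. card.h = 156  [modal.bottom = card.bottom + 10]
4. card.w = 72  [footer.left = card.right + 10]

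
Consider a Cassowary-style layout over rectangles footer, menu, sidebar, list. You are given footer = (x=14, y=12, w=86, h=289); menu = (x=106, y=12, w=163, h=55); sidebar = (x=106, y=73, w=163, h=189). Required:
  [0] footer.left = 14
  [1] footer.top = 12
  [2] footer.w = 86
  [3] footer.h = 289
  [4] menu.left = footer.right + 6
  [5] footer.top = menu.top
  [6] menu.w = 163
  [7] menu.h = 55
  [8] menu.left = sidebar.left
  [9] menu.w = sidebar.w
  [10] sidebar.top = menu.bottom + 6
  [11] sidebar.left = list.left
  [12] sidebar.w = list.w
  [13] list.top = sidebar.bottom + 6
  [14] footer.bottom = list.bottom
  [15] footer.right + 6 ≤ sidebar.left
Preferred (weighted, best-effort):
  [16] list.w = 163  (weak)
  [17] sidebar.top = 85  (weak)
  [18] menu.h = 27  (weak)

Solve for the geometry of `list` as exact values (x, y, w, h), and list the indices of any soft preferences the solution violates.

list = (x=106, y=268, w=163, h=33)
violated soft preferences: 17, 18

1. list.x = 106  [sidebar.left = list.left]
2. list.w = 163  [sidebar.w = list.w]
3. list.y = 268  [list.top = sidebar.bottom + 6]
4. list.h = 33  [footer.bottom = list.bottom]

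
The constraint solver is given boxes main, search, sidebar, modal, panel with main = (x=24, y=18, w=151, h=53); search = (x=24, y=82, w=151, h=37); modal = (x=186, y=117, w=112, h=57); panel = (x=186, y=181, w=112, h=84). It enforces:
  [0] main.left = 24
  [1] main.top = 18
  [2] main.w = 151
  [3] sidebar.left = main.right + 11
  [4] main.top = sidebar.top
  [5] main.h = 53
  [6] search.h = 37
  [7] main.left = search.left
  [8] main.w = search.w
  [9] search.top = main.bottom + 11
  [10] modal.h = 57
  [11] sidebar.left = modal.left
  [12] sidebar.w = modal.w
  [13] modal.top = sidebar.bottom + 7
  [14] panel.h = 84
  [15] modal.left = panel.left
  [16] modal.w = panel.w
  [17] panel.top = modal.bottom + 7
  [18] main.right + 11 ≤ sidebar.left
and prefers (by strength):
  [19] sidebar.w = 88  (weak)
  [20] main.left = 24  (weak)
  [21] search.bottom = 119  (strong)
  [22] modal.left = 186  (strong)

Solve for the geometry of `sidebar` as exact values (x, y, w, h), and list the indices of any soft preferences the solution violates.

1. sidebar.x = 186  [sidebar.left = main.right + 11]
2. sidebar.y = 18  [main.top = sidebar.top]
3. sidebar.w = 112  [sidebar.w = modal.w]
4. sidebar.h = 92  [modal.top = sidebar.bottom + 7]

sidebar = (x=186, y=18, w=112, h=92)
violated soft preferences: 19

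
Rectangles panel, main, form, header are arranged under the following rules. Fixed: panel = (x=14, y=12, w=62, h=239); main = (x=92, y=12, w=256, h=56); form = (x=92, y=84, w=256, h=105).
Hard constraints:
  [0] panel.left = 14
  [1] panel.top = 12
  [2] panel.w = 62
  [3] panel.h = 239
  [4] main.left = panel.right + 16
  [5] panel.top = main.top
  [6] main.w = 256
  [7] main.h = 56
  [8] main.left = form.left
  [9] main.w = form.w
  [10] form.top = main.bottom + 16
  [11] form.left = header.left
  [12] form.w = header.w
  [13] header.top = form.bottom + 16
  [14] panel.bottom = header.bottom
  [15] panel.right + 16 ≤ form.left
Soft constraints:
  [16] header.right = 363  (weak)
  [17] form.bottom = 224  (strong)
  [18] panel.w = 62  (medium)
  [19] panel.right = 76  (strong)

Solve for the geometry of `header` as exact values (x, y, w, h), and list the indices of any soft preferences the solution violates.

header = (x=92, y=205, w=256, h=46)
violated soft preferences: 16, 17

1. header.x = 92  [form.left = header.left]
2. header.w = 256  [form.w = header.w]
3. header.y = 205  [header.top = form.bottom + 16]
4. header.h = 46  [panel.bottom = header.bottom]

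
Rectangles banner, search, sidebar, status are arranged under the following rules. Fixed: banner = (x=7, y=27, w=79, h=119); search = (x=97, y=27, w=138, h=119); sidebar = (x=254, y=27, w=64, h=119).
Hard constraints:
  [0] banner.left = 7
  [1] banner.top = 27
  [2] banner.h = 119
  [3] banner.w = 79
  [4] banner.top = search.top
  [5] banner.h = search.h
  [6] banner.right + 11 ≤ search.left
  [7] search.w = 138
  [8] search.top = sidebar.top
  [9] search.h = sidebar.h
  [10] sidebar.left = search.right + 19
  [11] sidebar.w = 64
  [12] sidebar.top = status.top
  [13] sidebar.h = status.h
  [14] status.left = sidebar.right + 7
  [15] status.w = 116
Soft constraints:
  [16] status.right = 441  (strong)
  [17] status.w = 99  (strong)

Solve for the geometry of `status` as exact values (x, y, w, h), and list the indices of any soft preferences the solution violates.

1. status.y = 27  [sidebar.top = status.top]
2. status.h = 119  [sidebar.h = status.h]
3. status.x = 325  [status.left = sidebar.right + 7]
4. status.w = 116  [status.w = 116]

status = (x=325, y=27, w=116, h=119)
violated soft preferences: 17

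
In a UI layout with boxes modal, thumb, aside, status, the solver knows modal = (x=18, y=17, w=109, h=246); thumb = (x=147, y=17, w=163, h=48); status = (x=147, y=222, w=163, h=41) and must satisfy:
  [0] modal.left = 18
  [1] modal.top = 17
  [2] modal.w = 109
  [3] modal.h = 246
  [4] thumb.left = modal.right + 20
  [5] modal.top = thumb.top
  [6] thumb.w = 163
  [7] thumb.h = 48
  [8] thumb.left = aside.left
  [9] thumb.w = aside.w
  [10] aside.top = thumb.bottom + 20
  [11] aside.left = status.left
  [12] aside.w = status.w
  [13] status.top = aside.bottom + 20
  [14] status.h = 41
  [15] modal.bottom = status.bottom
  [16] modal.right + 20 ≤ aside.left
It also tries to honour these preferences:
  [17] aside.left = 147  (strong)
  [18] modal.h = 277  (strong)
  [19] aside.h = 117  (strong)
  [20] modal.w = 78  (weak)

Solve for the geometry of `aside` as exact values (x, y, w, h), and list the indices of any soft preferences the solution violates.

1. aside.x = 147  [thumb.left = aside.left]
2. aside.w = 163  [thumb.w = aside.w]
3. aside.y = 85  [aside.top = thumb.bottom + 20]
4. aside.h = 117  [status.top = aside.bottom + 20]

aside = (x=147, y=85, w=163, h=117)
violated soft preferences: 18, 20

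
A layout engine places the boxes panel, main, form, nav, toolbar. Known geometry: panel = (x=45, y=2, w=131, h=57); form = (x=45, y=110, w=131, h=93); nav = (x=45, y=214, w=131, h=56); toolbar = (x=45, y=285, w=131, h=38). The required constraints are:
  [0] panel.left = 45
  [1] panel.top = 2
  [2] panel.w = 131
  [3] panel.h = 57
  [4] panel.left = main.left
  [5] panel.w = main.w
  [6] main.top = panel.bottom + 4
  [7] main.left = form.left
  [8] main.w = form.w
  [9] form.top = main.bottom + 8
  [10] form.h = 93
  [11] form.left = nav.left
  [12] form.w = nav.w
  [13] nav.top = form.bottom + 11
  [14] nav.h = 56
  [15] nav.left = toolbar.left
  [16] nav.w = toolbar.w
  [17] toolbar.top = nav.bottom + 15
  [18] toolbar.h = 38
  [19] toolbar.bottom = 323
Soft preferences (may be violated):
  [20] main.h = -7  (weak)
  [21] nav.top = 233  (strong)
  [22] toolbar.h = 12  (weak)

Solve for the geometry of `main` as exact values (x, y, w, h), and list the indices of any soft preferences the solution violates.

main = (x=45, y=63, w=131, h=39)
violated soft preferences: 20, 21, 22

1. main.x = 45  [panel.left = main.left]
2. main.w = 131  [panel.w = main.w]
3. main.y = 63  [main.top = panel.bottom + 4]
4. main.h = 39  [form.top = main.bottom + 8]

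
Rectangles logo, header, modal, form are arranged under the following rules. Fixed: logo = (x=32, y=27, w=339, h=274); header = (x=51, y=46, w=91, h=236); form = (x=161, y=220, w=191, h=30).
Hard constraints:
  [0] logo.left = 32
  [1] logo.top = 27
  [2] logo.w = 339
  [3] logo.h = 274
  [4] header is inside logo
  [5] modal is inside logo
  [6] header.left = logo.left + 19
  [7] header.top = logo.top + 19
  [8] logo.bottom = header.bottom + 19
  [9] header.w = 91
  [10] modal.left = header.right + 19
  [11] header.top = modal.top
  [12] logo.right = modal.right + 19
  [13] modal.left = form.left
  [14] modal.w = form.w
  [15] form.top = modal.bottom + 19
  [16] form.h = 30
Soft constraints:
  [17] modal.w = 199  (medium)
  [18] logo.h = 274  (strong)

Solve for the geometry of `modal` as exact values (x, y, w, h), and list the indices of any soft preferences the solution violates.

modal = (x=161, y=46, w=191, h=155)
violated soft preferences: 17

1. modal.x = 161  [modal.left = header.right + 19]
2. modal.y = 46  [header.top = modal.top]
3. modal.w = 191  [logo.right = modal.right + 19]
4. modal.h = 155  [form.top = modal.bottom + 19]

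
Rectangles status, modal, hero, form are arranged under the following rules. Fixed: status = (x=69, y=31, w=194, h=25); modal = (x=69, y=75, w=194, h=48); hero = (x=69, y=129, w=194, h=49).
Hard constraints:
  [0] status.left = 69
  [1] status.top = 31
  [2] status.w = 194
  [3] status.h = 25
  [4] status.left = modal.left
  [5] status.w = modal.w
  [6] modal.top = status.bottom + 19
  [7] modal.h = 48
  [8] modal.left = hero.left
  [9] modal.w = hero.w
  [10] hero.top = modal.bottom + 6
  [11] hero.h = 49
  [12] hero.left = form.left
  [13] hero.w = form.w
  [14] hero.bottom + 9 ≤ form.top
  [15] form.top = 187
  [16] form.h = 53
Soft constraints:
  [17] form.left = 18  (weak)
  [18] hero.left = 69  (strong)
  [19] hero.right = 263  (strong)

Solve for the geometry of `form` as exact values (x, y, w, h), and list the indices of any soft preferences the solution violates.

form = (x=69, y=187, w=194, h=53)
violated soft preferences: 17

1. form.x = 69  [hero.left = form.left]
2. form.w = 194  [hero.w = form.w]
3. form.y = 187  [form.top = 187]
4. form.h = 53  [form.h = 53]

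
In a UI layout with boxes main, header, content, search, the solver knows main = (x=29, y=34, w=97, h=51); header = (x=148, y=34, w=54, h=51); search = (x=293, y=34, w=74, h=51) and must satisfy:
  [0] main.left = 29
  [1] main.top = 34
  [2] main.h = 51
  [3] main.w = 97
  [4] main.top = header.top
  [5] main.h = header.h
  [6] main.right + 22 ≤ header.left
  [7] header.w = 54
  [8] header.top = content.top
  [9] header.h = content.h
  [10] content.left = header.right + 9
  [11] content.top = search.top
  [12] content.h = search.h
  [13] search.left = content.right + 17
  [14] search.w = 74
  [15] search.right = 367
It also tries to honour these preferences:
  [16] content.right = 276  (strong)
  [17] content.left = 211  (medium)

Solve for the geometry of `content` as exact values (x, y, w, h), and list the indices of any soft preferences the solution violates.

1. content.y = 34  [header.top = content.top]
2. content.h = 51  [header.h = content.h]
3. content.x = 211  [content.left = header.right + 9]
4. content.w = 65  [search.left = content.right + 17]

content = (x=211, y=34, w=65, h=51)
violated soft preferences: none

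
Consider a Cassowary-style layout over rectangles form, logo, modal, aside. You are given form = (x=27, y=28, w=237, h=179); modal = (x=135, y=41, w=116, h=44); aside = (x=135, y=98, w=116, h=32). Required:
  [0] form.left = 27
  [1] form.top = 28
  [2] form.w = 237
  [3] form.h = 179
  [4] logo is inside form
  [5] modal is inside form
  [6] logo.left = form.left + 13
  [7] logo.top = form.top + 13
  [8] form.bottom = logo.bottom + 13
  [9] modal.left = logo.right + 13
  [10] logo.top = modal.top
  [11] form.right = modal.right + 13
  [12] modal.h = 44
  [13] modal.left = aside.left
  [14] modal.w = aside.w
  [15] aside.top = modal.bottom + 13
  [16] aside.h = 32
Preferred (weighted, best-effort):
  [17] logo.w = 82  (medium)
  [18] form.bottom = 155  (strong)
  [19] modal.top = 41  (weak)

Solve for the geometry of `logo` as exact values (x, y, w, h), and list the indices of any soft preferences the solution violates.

1. logo.x = 40  [logo.left = form.left + 13]
2. logo.y = 41  [logo.top = form.top + 13]
3. logo.h = 153  [form.bottom = logo.bottom + 13]
4. logo.w = 82  [modal.left = logo.right + 13]

logo = (x=40, y=41, w=82, h=153)
violated soft preferences: 18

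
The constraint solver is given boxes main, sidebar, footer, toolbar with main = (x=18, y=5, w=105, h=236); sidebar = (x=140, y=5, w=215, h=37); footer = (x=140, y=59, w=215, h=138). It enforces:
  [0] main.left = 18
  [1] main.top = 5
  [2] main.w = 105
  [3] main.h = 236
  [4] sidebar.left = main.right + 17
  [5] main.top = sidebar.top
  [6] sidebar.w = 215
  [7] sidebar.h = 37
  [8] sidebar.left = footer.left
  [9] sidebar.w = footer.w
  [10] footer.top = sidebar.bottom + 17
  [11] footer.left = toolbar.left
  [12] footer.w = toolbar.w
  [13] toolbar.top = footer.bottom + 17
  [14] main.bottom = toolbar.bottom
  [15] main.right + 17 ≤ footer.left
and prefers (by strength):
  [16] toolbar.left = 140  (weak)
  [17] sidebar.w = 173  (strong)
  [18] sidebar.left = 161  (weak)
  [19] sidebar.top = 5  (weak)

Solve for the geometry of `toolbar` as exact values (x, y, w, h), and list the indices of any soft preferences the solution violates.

toolbar = (x=140, y=214, w=215, h=27)
violated soft preferences: 17, 18

1. toolbar.x = 140  [footer.left = toolbar.left]
2. toolbar.w = 215  [footer.w = toolbar.w]
3. toolbar.y = 214  [toolbar.top = footer.bottom + 17]
4. toolbar.h = 27  [main.bottom = toolbar.bottom]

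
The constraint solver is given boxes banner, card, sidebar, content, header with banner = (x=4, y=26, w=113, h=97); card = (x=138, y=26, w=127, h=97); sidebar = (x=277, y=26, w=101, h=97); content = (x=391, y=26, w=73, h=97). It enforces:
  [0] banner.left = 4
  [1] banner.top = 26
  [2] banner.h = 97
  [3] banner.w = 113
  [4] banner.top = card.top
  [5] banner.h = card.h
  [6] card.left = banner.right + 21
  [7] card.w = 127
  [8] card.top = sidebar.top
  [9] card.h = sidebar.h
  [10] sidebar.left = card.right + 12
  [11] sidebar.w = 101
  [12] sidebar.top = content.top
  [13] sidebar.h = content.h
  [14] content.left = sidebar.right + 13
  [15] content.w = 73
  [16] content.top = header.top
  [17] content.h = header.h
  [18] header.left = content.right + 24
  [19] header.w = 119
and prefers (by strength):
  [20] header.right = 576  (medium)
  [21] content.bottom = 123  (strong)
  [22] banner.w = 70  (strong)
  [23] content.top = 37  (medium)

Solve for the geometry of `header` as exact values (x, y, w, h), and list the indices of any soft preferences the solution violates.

header = (x=488, y=26, w=119, h=97)
violated soft preferences: 20, 22, 23

1. header.y = 26  [content.top = header.top]
2. header.h = 97  [content.h = header.h]
3. header.x = 488  [header.left = content.right + 24]
4. header.w = 119  [header.w = 119]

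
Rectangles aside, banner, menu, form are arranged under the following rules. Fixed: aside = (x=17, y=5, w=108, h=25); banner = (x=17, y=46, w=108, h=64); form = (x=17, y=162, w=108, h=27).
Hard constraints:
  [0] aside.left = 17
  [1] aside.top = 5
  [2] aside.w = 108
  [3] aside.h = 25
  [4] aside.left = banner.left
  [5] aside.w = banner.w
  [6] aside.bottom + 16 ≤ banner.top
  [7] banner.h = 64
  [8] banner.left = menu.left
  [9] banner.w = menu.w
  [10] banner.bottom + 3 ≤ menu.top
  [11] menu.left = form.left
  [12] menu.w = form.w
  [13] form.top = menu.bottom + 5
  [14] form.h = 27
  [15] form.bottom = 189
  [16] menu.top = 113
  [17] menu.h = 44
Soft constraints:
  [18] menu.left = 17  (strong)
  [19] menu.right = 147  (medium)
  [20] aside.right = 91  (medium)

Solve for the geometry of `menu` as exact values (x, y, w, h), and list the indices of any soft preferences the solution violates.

1. menu.x = 17  [banner.left = menu.left]
2. menu.w = 108  [banner.w = menu.w]
3. menu.y = 113  [menu.top = 113]
4. menu.h = 44  [menu.h = 44]

menu = (x=17, y=113, w=108, h=44)
violated soft preferences: 19, 20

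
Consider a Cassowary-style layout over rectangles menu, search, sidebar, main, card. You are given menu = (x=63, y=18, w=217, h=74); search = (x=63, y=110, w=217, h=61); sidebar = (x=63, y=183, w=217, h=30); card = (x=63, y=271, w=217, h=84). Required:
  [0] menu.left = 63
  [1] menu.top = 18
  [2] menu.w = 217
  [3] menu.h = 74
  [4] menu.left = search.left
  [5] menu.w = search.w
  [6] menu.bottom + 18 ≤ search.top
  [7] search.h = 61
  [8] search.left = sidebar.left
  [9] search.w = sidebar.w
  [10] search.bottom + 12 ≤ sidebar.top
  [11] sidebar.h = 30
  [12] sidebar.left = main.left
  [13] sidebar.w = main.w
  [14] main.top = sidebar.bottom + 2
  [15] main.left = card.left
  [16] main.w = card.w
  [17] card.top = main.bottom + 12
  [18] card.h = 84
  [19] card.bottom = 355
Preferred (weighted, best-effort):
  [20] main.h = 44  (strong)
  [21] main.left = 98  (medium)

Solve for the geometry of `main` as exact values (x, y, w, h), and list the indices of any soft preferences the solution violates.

1. main.x = 63  [sidebar.left = main.left]
2. main.w = 217  [sidebar.w = main.w]
3. main.y = 215  [main.top = sidebar.bottom + 2]
4. main.h = 44  [card.top = main.bottom + 12]

main = (x=63, y=215, w=217, h=44)
violated soft preferences: 21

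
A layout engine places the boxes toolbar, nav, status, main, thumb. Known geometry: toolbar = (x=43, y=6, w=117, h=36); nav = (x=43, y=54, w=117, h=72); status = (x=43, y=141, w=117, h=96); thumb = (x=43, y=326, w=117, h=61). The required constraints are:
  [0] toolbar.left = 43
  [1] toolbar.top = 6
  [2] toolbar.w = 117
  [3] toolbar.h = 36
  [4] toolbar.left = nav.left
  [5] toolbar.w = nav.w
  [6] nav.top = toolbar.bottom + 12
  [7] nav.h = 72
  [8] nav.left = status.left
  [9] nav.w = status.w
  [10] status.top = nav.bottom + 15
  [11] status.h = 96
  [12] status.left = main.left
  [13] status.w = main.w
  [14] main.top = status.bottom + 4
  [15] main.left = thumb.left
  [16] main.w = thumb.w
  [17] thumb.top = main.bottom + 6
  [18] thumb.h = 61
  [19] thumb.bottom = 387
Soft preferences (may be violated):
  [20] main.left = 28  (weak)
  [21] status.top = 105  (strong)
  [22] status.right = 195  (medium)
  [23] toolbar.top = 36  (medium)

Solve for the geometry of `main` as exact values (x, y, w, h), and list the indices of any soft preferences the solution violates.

1. main.x = 43  [status.left = main.left]
2. main.w = 117  [status.w = main.w]
3. main.y = 241  [main.top = status.bottom + 4]
4. main.h = 79  [thumb.top = main.bottom + 6]

main = (x=43, y=241, w=117, h=79)
violated soft preferences: 20, 21, 22, 23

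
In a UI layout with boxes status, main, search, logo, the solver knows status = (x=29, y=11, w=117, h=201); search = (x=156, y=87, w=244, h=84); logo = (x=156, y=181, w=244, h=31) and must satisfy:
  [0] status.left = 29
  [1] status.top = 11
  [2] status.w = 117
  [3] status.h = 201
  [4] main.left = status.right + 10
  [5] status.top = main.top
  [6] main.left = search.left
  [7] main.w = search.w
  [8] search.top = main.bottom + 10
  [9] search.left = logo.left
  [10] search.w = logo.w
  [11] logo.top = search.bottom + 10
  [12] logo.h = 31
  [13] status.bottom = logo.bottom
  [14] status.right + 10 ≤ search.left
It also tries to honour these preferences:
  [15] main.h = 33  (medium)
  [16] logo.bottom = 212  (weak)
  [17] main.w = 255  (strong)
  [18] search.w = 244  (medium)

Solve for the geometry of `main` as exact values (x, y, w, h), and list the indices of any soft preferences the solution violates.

1. main.x = 156  [main.left = status.right + 10]
2. main.y = 11  [status.top = main.top]
3. main.w = 244  [main.w = search.w]
4. main.h = 66  [search.top = main.bottom + 10]

main = (x=156, y=11, w=244, h=66)
violated soft preferences: 15, 17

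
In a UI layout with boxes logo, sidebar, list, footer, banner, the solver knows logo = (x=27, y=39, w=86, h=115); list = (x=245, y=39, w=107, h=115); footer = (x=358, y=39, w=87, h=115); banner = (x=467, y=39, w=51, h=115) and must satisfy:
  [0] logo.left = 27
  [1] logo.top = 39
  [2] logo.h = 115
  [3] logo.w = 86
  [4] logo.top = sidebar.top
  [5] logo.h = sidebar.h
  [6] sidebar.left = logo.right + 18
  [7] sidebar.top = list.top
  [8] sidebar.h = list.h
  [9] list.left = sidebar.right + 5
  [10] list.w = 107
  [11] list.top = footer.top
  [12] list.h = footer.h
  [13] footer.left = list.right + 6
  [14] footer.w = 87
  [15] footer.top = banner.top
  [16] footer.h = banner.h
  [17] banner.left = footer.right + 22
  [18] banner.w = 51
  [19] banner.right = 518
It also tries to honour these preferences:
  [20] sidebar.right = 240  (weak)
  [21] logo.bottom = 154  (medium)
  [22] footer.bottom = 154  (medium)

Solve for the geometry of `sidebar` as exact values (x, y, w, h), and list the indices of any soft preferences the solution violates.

1. sidebar.y = 39  [logo.top = sidebar.top]
2. sidebar.h = 115  [logo.h = sidebar.h]
3. sidebar.x = 131  [sidebar.left = logo.right + 18]
4. sidebar.w = 109  [list.left = sidebar.right + 5]

sidebar = (x=131, y=39, w=109, h=115)
violated soft preferences: none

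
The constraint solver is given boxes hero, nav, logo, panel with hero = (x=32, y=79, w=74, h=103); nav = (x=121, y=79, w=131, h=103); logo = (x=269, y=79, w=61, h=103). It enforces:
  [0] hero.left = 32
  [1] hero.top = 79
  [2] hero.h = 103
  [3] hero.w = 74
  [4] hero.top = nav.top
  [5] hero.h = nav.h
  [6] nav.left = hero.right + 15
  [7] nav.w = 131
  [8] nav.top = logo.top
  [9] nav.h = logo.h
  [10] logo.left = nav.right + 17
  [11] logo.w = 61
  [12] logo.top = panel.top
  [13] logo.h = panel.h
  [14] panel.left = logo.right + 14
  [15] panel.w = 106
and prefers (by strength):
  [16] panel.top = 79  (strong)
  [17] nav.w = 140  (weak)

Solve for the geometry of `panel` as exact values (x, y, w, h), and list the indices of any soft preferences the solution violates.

panel = (x=344, y=79, w=106, h=103)
violated soft preferences: 17

1. panel.y = 79  [logo.top = panel.top]
2. panel.h = 103  [logo.h = panel.h]
3. panel.x = 344  [panel.left = logo.right + 14]
4. panel.w = 106  [panel.w = 106]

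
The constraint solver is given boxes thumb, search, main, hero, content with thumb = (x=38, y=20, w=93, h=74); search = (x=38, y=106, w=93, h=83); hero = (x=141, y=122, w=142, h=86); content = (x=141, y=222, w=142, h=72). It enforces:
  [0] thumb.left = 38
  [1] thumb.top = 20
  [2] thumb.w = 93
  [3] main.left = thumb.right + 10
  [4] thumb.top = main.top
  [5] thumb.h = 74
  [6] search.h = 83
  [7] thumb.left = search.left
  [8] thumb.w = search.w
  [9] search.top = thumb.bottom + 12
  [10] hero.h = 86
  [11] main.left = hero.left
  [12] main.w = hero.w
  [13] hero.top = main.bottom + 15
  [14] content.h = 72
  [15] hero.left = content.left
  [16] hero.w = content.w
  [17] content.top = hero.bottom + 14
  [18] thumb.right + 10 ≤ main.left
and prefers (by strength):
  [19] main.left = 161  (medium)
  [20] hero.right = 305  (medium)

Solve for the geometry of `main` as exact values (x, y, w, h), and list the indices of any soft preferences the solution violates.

1. main.x = 141  [main.left = thumb.right + 10]
2. main.y = 20  [thumb.top = main.top]
3. main.w = 142  [main.w = hero.w]
4. main.h = 87  [hero.top = main.bottom + 15]

main = (x=141, y=20, w=142, h=87)
violated soft preferences: 19, 20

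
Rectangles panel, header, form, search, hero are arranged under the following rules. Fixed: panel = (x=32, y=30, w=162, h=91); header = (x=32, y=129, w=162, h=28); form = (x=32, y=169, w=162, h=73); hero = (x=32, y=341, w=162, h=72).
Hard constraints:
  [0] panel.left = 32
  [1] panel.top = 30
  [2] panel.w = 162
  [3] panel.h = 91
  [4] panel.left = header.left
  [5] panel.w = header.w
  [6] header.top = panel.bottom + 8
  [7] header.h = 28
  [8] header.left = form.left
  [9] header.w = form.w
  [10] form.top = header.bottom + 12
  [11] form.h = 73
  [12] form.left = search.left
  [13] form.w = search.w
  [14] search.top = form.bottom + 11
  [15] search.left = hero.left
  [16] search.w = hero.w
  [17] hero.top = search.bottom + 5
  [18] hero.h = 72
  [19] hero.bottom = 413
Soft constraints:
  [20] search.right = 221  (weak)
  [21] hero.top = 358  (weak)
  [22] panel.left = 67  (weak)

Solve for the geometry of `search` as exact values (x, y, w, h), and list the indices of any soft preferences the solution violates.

1. search.x = 32  [form.left = search.left]
2. search.w = 162  [form.w = search.w]
3. search.y = 253  [search.top = form.bottom + 11]
4. search.h = 83  [hero.top = search.bottom + 5]

search = (x=32, y=253, w=162, h=83)
violated soft preferences: 20, 21, 22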